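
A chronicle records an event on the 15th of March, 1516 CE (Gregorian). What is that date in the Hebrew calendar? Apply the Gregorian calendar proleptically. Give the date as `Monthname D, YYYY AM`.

Nisan 2, 5276 AM

Both dates share Julian Day Number 2274841; in the Hebrew calendar that is 2 Nisan 5276 AM.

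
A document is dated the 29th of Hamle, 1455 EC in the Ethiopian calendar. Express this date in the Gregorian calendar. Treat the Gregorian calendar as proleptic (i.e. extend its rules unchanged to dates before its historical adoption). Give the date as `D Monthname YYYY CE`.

1 August 1463 CE

Julian Day Number of the source date = 2255622.
Converting JDN 2255622 to the Gregorian calendar gives 1 August 1463 CE.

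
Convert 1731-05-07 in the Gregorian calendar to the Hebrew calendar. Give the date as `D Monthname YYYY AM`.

1 Iyar 5491 AM

Both dates share Julian Day Number 2353421; in the Hebrew calendar that is 1 Iyar 5491 AM.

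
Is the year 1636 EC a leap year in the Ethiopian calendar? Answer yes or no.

no

1636 mod 4 = 0; in the Ethiopian calendar a year is leap when year mod 4 = 3, so it is a common year.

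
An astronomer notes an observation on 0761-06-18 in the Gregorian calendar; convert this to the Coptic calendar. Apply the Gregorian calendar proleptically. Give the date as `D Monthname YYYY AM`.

20 Paoni 477 AM

Julian Day Number of the source date = 1999178.
Converting JDN 1999178 to the Coptic calendar gives 20 Paoni 477 AM.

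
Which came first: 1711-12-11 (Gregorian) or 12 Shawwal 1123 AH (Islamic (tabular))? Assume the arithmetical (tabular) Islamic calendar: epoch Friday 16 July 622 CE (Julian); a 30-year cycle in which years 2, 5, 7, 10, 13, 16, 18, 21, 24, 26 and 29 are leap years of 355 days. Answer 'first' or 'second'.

second

First date → JDN 2346334; second date → JDN 2346316.
JDN 2346316 < JDN 2346334, so the second date is earlier.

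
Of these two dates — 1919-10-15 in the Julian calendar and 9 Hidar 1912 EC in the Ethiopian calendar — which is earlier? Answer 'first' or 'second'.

first

The two dates have Julian Day Numbers 2422260 and 2422282 respectively.
Since 2422260 < 2422282, the first date comes first.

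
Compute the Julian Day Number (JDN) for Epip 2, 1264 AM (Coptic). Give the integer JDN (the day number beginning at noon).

2286642

Equivalently 6 July 1548 (proleptic Gregorian).
JDN 2299161 is 15 October 1582 CE (Gregorian); the target day is −12519 days from there, so JDN = 2286642.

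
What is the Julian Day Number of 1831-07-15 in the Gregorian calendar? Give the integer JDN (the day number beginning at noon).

2390014

JDN 2299161 is 15 October 1582 CE (Gregorian); the target day is +90853 days from there, so JDN = 2390014.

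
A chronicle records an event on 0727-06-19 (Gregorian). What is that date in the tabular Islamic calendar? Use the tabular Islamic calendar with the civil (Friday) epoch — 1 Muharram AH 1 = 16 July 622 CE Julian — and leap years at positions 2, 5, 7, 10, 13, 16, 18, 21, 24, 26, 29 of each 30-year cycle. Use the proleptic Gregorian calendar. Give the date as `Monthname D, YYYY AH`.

Safar 19, 109 AH

Both dates share Julian Day Number 1986760; in the tabular Islamic calendar that is 19 Safar 109 AH.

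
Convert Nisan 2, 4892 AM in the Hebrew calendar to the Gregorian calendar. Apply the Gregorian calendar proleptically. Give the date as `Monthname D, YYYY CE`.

March 27, 1132 CE

Both dates share Julian Day Number 2134600; in the Gregorian calendar that is 27 March 1132 CE.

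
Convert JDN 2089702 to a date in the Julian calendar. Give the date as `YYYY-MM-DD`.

1009-04-17

JDN 2089702 is 23 April 1009 in the proleptic Gregorian calendar.
In the Julian calendar that day is 1009-04-17.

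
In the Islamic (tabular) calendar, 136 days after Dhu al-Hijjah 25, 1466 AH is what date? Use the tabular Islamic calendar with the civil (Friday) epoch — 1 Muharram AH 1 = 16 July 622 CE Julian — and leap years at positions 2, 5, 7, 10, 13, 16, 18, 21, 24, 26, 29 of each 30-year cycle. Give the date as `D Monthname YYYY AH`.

JDN of Dhu al-Hijjah 25, 1466 AH = 2467936.
2467936 + 136 = 2468072.
JDN 2468072 in the tabular Islamic calendar is 13 Jumada al-Awwal 1467 AH.

13 Jumada al-Awwal 1467 AH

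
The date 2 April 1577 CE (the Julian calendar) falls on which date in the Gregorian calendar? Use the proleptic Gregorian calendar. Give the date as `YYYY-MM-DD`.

For dates in this range the Gregorian date is 10 days ahead of the Julian.
2 April 1577 Julian + 10 days → 12 April 1577 Gregorian.

1577-04-12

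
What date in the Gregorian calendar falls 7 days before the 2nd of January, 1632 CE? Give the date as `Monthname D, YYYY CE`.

JDN of the 2nd of January, 1632 CE = 2317137.
2317137 − 7 = 2317130.
JDN 2317130 in the Gregorian calendar is December 26, 1631 CE.

December 26, 1631 CE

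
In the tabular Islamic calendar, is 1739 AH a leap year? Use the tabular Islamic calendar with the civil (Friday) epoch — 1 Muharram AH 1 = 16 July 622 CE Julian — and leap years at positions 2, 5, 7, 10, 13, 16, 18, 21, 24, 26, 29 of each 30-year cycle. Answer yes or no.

Year 1739 AH is year 29 of its 30-year cycle; leap positions are 2, 5, 7, 10, 13, 16, 18, 21, 24, 26, 29, so it is a leap year (355 days).

yes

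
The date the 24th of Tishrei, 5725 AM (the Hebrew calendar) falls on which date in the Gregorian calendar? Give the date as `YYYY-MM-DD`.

1964-09-30

Both dates share Julian Day Number 2438669; in the Gregorian calendar that is 30 September 1964 CE.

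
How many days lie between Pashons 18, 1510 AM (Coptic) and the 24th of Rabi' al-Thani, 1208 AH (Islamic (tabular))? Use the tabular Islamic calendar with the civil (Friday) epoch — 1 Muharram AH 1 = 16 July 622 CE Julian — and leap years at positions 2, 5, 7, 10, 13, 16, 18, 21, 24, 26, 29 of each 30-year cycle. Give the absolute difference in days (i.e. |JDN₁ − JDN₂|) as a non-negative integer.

First date → JDN 2376449; second date → JDN 2376273.
The interval is |2376449 − 2376273| = 176 days.

176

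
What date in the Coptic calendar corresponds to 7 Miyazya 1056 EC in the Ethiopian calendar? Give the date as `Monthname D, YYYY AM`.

Both dates share Julian Day Number 2109776; in the Coptic calendar that is 7 Parmouti 780 AM.

Parmouti 7, 780 AM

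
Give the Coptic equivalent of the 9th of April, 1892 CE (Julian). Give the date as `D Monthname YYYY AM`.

Both dates share Julian Day Number 2412210; in the Coptic calendar that is 14 Parmouti 1608 AM.

14 Parmouti 1608 AM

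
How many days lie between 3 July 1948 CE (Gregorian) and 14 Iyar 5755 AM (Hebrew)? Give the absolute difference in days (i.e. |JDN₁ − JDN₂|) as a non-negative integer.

17116

First date → JDN 2432736; second date → JDN 2449852.
The interval is |2432736 − 2449852| = 17116 days.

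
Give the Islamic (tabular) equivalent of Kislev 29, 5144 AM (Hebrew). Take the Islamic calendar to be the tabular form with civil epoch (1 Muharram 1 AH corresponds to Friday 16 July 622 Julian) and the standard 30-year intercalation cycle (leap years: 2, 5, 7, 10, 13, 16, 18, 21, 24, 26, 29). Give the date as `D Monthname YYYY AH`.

29 Ramadan 785 AH

The source date corresponds to 3 December 1383 in the proleptic Gregorian calendar (JDN 2226527).
That day falls on 29 Ramadan 785 AH in the tabular Islamic calendar.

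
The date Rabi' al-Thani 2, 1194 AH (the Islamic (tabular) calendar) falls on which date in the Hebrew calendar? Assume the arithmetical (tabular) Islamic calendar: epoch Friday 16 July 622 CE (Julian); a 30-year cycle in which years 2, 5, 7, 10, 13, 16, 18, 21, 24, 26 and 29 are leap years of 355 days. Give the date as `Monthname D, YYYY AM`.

The source date corresponds to 7 April 1780 in the Gregorian calendar (JDN 2371289).
That day falls on 2 Nisan 5540 AM in the Hebrew calendar.

Nisan 2, 5540 AM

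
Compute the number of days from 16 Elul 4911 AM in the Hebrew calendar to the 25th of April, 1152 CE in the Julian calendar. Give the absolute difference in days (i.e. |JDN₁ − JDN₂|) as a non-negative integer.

239

First date → JDN 2141702; second date → JDN 2141941.
The interval is |2141702 − 2141941| = 239 days.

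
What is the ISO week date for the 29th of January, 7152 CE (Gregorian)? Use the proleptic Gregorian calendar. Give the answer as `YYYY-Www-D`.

The weekday is Tuesday (ISO weekday 2).
That Tuesday belongs to ISO week 5 of ISO year 7152.

7152-W05-2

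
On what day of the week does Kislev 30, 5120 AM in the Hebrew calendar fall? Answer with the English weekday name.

In the proleptic Gregorian calendar this is 29 December 1359 (JDN 2217787).
Since JDN mod 7 = 5 (0 = Monday), the day is Saturday.

Saturday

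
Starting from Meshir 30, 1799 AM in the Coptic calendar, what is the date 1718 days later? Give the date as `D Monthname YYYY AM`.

JDN of Meshir 30, 1799 AM = 2481928.
2481928 + 1718 = 2483646.
JDN 2483646 in the Coptic calendar is 11 Hathor 1804 AM.

11 Hathor 1804 AM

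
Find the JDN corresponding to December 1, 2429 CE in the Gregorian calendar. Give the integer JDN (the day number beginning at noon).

2608569

JDN 2451545 is 1 January 2000 CE (Gregorian); the target day is +157024 days from there, so JDN = 2608569.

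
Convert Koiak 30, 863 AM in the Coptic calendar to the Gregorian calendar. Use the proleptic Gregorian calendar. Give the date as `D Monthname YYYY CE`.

2 January 1147 CE

Both dates share Julian Day Number 2139994; in the Gregorian calendar that is 2 January 1147 CE.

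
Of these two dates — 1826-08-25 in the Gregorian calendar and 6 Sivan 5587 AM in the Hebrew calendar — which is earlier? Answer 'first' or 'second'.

first

Converting both to JDN: 2388229 vs 2388509; the smaller is the first.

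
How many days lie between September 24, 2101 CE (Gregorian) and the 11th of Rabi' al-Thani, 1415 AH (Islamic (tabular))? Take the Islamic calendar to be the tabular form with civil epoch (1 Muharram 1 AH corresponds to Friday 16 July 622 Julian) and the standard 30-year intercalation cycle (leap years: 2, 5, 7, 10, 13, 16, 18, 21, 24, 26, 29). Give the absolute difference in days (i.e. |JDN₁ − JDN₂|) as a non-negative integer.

39088

JDN of the first date = 2488701.
JDN of the second date = 2449613.
|2449613 − 2488701| = 39088.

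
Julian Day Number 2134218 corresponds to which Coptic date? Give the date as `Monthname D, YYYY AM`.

Paremhat 8, 847 AM

JDN 2134218 is 11 March 1131 in the proleptic Gregorian calendar.
In the Coptic calendar that day is Paremhat 8, 847 AM.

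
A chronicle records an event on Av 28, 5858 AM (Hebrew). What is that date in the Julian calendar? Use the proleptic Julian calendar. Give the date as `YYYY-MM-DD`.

2098-08-13

The source date corresponds to 26 August 2098 in the Gregorian calendar (JDN 2487577).
That day falls on 13 August 2098 CE in the Julian calendar.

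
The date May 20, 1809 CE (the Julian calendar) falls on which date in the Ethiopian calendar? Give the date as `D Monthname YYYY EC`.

25 Ginbot 1801 EC

Julian Day Number of the source date = 2381935.
Converting JDN 2381935 to the Ethiopian calendar gives 25 Ginbot 1801 EC.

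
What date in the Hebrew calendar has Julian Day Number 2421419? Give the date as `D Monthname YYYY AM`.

JDN 2421419 is 9 July 1917 in the Gregorian calendar.
In the Hebrew calendar that day is 19 Tammuz 5677 AM.

19 Tammuz 5677 AM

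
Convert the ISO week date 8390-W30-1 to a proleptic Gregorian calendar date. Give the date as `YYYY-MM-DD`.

ISO week 1 of 8390 is the week containing the first Thursday of 8390.
Week 30, day 1 (Monday) lands on 8390-07-23.

8390-07-23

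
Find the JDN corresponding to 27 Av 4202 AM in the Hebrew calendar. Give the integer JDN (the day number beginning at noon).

1882729

In the proleptic Gregorian calendar the same day is 20 August 442.
JDN 2451545 is 1 January 2000 CE (Gregorian); the target day is −568816 days from there, so JDN = 1882729.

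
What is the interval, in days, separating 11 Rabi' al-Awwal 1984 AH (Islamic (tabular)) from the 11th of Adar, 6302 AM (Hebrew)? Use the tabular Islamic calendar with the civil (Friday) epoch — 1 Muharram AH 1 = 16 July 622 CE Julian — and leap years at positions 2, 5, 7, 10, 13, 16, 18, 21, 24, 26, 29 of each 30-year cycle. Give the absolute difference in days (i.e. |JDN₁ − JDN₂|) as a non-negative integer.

1654

JDN of the first date = 2651218.
JDN of the second date = 2649564.
|2649564 − 2651218| = 1654.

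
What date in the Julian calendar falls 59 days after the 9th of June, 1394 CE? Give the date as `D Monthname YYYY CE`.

Counting 59 days forward from JDN 2230376 reaches JDN 2230435, which is 7 August 1394 CE.

7 August 1394 CE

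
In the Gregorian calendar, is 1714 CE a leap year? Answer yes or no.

no

1714 is not divisible by 4, so it is a common year.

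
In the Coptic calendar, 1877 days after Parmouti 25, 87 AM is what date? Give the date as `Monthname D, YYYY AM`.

Paoni 15, 92 AM

Counting 1877 days forward from JDN 1856675 reaches JDN 1858552, which is Paoni 15, 92 AM.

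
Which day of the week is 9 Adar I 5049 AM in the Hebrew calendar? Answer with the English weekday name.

Equivalently 8 February 1289 Gregorian, JDN 2191897.
2191897 ≡ 1 (mod 7); counting from Monday = 0 gives Tuesday.

Tuesday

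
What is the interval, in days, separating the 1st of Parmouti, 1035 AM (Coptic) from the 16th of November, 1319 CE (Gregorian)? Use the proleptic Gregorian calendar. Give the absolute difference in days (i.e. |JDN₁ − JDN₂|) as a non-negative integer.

First date → JDN 2202908; second date → JDN 2203134.
The interval is |2202908 − 2203134| = 226 days.

226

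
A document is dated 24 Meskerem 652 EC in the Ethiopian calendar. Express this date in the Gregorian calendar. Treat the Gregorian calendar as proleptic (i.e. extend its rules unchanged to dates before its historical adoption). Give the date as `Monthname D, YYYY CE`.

September 25, 659 CE

Julian Day Number of the source date = 1962022.
Converting JDN 1962022 to the Gregorian calendar gives 25 September 659 CE.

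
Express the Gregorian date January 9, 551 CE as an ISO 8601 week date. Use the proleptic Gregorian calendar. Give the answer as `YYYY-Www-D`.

The weekday is Saturday (ISO weekday 6).
That Saturday belongs to ISO week 1 of ISO year 551.

0551-W01-6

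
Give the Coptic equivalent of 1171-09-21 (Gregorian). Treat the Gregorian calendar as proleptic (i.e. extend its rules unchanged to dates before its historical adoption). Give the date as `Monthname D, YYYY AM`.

Julian Day Number of the source date = 2149022.
Converting JDN 2149022 to the Coptic calendar gives 16 Thout 888 AM.

Thout 16, 888 AM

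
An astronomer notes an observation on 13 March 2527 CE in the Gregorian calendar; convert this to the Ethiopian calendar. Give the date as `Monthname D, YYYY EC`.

Yekatit 30, 2519 EC

Julian Day Number of the source date = 2644099.
Converting JDN 2644099 to the Ethiopian calendar gives 30 Yekatit 2519 EC.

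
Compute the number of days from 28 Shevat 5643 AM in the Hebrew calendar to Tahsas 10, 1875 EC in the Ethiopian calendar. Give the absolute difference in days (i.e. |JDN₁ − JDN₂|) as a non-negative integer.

49

First date → JDN 2408847; second date → JDN 2408798.
The interval is |2408847 − 2408798| = 49 days.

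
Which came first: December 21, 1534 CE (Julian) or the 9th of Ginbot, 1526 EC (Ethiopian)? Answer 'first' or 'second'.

second

Converting both to JDN: 2281706 vs 2281475; the smaller is the second.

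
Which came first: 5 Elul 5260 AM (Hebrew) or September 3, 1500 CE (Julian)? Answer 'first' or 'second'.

Converting both to JDN: 2269145 vs 2269179; the smaller is the first.

first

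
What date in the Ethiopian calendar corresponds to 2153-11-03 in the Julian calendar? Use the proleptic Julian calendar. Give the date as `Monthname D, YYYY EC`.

Both dates share Julian Day Number 2507748; in the Ethiopian calendar that is 7 Hidar 2146 EC.

Hidar 7, 2146 EC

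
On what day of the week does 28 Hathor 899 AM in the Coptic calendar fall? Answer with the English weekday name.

Wednesday

In the proleptic Gregorian calendar this is 1 December 1182 (JDN 2153111).
2153111 ≡ 2 (mod 7); counting from Monday = 0 gives Wednesday.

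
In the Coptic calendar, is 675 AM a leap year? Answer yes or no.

yes

675 mod 4 = 3; in the Coptic calendar a year is leap when year mod 4 = 3, so it is a leap year.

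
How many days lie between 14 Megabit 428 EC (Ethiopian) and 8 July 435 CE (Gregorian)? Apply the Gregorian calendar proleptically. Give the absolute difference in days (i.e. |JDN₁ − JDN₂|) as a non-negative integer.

247

JDN of the first date = 1880376.
JDN of the second date = 1880129.
|1880129 − 1880376| = 247.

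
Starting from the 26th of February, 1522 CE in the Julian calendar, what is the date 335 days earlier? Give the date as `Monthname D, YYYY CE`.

March 28, 1521 CE

JDN of the 26th of February, 1522 CE = 2277025.
2277025 − 335 = 2276690.
JDN 2276690 in the Julian calendar is March 28, 1521 CE.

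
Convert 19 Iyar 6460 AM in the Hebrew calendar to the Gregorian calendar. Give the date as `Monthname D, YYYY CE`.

May 30, 2700 CE

Julian Day Number of the source date = 2707364.
Converting JDN 2707364 to the Gregorian calendar gives 30 May 2700 CE.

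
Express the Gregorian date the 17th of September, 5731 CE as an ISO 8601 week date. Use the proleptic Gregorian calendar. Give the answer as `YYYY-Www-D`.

The weekday is Monday (ISO weekday 1).
That Monday belongs to ISO week 38 of ISO year 5731.

5731-W38-1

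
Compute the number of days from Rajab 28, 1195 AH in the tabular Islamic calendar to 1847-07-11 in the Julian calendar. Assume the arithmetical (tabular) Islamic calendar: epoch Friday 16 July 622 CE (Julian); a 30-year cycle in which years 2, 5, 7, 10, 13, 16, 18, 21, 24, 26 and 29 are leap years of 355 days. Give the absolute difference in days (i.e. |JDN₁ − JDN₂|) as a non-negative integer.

JDN of the first date = 2371758.
JDN of the second date = 2395866.
|2395866 − 2371758| = 24108.

24108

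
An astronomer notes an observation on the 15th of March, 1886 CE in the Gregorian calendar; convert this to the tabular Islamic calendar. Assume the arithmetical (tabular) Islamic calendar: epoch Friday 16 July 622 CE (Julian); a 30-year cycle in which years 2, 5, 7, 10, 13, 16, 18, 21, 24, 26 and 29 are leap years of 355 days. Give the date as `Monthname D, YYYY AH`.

Jumada al-Thani 9, 1303 AH

Julian Day Number of the source date = 2409981.
Converting JDN 2409981 to the tabular Islamic calendar gives 9 Jumada al-Thani 1303 AH.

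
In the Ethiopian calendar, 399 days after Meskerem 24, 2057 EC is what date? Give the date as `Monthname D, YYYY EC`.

Tikimt 28, 2058 EC

The starting date is JDN 2475198; 2475198 + 399 = 2475597.
JDN 2475597 corresponds to Tikimt 28, 2058 EC.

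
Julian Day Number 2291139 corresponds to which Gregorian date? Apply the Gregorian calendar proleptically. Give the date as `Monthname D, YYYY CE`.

Counting from JDN 2299161 = 15 Oct 1582 gives an offset of -8022 days.

October 28, 1560 CE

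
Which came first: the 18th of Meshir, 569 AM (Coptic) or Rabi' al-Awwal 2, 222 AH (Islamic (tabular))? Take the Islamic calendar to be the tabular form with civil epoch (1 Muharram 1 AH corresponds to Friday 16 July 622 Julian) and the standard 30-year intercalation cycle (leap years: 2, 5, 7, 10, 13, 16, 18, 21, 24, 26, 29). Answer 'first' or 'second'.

The two dates have Julian Day Numbers 2032659 and 2026815 respectively.
Since 2026815 < 2032659, the second date comes first.

second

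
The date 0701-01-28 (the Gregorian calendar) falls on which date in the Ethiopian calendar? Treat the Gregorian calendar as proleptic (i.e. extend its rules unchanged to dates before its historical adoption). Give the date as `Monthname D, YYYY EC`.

Tir 29, 693 EC

Julian Day Number of the source date = 1977122.
Converting JDN 1977122 to the Ethiopian calendar gives 29 Tir 693 EC.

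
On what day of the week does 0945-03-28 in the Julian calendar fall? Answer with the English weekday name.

In the proleptic Gregorian calendar this is 2 April 945 (JDN 2066306).
2066306 ≡ 4 (mod 7); counting from Monday = 0 gives Friday.

Friday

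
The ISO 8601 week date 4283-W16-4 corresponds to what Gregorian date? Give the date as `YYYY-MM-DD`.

4283-04-19

ISO week 1 of 4283 is the week containing the first Thursday of 4283.
Week 16, day 4 (Thursday) lands on 4283-04-19.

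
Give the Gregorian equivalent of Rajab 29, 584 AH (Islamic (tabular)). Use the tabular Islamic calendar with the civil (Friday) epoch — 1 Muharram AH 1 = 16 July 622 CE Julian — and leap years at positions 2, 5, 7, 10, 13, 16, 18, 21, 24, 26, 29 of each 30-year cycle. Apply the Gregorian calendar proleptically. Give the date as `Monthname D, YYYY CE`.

Both dates share Julian Day Number 2155241; in the Gregorian calendar that is 30 September 1188 CE.

September 30, 1188 CE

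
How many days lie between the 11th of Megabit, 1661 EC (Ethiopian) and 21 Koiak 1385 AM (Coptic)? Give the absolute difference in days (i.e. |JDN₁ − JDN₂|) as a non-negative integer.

80

JDN of the first date = 2330726.
JDN of the second date = 2330646.
|2330646 − 2330726| = 80.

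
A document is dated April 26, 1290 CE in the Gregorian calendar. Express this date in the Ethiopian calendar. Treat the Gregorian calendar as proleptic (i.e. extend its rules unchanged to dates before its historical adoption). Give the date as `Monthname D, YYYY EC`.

Miyazya 24, 1282 EC

Julian Day Number of the source date = 2192339.
Converting JDN 2192339 to the Ethiopian calendar gives 24 Miyazya 1282 EC.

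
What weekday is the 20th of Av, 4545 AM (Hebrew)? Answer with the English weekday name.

Monday

In the proleptic Gregorian calendar this is 5 August 785 (JDN 2007992).
2007992 ≡ 0 (mod 7); counting from Monday = 0 gives Monday.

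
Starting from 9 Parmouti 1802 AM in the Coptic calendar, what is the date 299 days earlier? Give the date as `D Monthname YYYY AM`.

15 Paoni 1801 AM

JDN of 9 Parmouti 1802 AM = 2483063.
2483063 − 299 = 2482764.
JDN 2482764 in the Coptic calendar is 15 Paoni 1801 AM.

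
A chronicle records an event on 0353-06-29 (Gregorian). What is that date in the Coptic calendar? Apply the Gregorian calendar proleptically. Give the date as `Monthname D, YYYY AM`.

Both dates share Julian Day Number 1850170; in the Coptic calendar that is 4 Epip 69 AM.

Epip 4, 69 AM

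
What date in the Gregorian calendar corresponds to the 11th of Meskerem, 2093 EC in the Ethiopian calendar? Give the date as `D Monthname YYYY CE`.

Julian Day Number of the source date = 2488334.
Converting JDN 2488334 to the Gregorian calendar gives 22 September 2100 CE.

22 September 2100 CE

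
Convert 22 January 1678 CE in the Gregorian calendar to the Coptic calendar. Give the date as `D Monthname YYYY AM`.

17 Tobi 1394 AM

Both dates share Julian Day Number 2333959; in the Coptic calendar that is 17 Tobi 1394 AM.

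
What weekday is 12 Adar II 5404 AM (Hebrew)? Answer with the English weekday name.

Sunday

This is JDN 2321598 (20 March 1644 Gregorian).
Since JDN mod 7 = 6 (0 = Monday), the day is Sunday.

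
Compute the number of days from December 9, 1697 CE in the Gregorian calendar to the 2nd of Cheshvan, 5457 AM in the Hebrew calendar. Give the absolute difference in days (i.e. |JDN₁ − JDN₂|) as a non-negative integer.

JDN of the first date = 2341220.
JDN of the second date = 2340813.
|2340813 − 2341220| = 407.

407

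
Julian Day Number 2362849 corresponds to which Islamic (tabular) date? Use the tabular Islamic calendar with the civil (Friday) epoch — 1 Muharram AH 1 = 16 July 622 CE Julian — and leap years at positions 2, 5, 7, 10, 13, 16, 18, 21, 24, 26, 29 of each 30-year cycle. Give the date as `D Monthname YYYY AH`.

JDN 2362849 is 27 February 1757 in the Gregorian calendar.
In the tabular Islamic calendar that day is 7 Jumada al-Thani 1170 AH.

7 Jumada al-Thani 1170 AH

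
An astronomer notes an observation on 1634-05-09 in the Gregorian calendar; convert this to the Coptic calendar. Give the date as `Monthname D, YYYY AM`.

Pashons 4, 1350 AM

Both dates share Julian Day Number 2317995; in the Coptic calendar that is 4 Pashons 1350 AM.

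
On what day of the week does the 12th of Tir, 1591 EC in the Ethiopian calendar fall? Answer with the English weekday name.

In the Gregorian calendar this is 17 January 1599 (JDN 2305099).
Since JDN mod 7 = 6 (0 = Monday), the day is Sunday.

Sunday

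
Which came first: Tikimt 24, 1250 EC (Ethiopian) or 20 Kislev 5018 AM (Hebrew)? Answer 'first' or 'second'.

The two dates have Julian Day Numbers 2180471 and 2180509 respectively.
Since 2180471 < 2180509, the first date comes first.

first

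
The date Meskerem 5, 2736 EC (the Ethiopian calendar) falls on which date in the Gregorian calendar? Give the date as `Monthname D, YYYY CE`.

Julian Day Number of the source date = 2723184.
Converting JDN 2723184 to the Gregorian calendar gives 22 September 2743 CE.

September 22, 2743 CE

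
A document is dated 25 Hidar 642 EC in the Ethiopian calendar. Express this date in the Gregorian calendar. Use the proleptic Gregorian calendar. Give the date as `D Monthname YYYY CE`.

Julian Day Number of the source date = 1958430.
Converting JDN 1958430 to the Gregorian calendar gives 24 November 649 CE.

24 November 649 CE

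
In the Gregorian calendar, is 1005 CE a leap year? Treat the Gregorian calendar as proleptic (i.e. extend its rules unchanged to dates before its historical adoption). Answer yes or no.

1005 is not divisible by 4, so it is a common year.

no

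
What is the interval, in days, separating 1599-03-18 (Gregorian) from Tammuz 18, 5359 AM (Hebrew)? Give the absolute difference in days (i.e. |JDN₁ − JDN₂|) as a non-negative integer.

JDN of the first date = 2305159.
JDN of the second date = 2305274.
|2305274 − 2305159| = 115.

115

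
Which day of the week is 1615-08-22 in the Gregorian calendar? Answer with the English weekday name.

2311160 ≡ 5 (mod 7); counting from Monday = 0 gives Saturday.

Saturday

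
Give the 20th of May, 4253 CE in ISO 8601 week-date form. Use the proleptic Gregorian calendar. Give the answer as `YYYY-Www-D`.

4253-W20-5

The weekday is Friday (ISO weekday 5).
That Friday belongs to ISO week 20 of ISO year 4253.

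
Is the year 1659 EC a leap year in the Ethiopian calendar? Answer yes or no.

yes

1659 mod 4 = 3; in the Ethiopian calendar a year is leap when year mod 4 = 3, so it is a leap year.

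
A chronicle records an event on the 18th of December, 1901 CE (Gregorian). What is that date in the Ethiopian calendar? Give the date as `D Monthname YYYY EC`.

9 Tahsas 1894 EC

Both dates share Julian Day Number 2415737; in the Ethiopian calendar that is 9 Tahsas 1894 EC.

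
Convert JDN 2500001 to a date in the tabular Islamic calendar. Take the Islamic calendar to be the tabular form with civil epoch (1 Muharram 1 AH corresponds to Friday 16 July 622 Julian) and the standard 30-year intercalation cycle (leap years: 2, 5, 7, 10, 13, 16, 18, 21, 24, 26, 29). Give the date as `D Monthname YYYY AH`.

19 Jumada al-Thani 1557 AH

JDN 2500001 is 1 September 2132 in the Gregorian calendar.
In the tabular Islamic calendar that day is 19 Jumada al-Thani 1557 AH.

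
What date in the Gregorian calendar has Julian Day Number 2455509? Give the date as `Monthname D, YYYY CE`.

November 8, 2010 CE

Counting from JDN 2299161 = 15 Oct 1582 gives an offset of 156348 days.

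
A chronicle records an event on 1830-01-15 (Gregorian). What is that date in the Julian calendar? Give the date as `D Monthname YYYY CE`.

3 January 1830 CE

At this point the Julian calendar is 12 days behind the Gregorian.
15 January 1830 Gregorian − 12 days → 3 January 1830 Julian.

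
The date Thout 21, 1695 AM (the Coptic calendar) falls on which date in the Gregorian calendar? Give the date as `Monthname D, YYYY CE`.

October 1, 1978 CE

Both dates share Julian Day Number 2443783; in the Gregorian calendar that is 1 October 1978 CE.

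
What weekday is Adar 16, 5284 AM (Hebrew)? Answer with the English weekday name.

Saturday

This is JDN 2277749 (1 March 1524 Gregorian).
2277749 ≡ 5 (mod 7); counting from Monday = 0 gives Saturday.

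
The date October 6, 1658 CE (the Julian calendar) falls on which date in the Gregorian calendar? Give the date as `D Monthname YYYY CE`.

At this point the Julian calendar is 10 days behind the Gregorian.
6 October 1658 Julian + 10 days → 16 October 1658 Gregorian.

16 October 1658 CE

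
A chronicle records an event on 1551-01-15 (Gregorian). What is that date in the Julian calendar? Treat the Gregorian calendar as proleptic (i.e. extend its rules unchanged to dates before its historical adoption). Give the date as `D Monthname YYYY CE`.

5 January 1551 CE

At this point the Julian calendar is 10 days behind the Gregorian.
15 January 1551 Gregorian − 10 days → 5 January 1551 Julian.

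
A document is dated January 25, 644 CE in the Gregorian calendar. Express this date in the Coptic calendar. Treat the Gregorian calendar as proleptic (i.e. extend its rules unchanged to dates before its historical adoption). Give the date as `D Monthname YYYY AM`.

26 Tobi 360 AM

Julian Day Number of the source date = 1956300.
Converting JDN 1956300 to the Coptic calendar gives 26 Tobi 360 AM.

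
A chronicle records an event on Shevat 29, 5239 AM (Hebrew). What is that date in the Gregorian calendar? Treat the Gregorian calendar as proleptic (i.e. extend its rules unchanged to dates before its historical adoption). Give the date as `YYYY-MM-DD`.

Julian Day Number of the source date = 2261283.
Converting JDN 2261283 to the Gregorian calendar gives 30 January 1479 CE.

1479-01-30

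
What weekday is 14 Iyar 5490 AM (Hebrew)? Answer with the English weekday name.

In the Gregorian calendar this is 1 May 1730 (JDN 2353050).
JDN 2353050 mod 7 = 0, and JDN 0 was a Monday, so this is a Monday.

Monday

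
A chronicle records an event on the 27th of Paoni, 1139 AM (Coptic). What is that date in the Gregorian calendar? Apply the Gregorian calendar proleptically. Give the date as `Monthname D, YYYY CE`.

June 30, 1423 CE

Julian Day Number of the source date = 2240980.
Converting JDN 2240980 to the Gregorian calendar gives 30 June 1423 CE.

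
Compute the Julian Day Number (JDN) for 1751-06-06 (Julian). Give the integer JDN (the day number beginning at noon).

Equivalently 17 June 1751 (Gregorian).
JDN 2451545 is 1 January 2000 CE (Gregorian); the target day is −90778 days from there, so JDN = 2360767.

2360767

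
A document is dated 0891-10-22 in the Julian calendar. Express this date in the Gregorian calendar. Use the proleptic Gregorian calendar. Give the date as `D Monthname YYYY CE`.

The Julian–Gregorian offset here is 4 days (Julian trailing).
22 October 891 Julian + 4 days → 26 October 891 Gregorian.

26 October 891 CE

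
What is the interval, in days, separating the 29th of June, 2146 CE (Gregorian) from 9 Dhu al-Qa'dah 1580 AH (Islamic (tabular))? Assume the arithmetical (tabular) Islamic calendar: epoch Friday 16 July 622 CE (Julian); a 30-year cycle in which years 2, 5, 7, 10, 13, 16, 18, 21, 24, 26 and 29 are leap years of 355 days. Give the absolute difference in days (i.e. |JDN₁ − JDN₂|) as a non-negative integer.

JDN of the first date = 2505050.
JDN of the second date = 2508288.
|2508288 − 2505050| = 3238.

3238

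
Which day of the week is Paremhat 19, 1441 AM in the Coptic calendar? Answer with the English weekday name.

Monday

Equivalently 26 March 1725 Gregorian, JDN 2351188.
2351188 ≡ 0 (mod 7); counting from Monday = 0 gives Monday.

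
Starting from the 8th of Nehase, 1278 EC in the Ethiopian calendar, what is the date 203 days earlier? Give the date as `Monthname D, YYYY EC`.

JDN of the 8th of Nehase, 1278 EC = 2190982.
2190982 − 203 = 2190779.
JDN 2190779 in the Ethiopian calendar is Tir 15, 1278 EC.

Tir 15, 1278 EC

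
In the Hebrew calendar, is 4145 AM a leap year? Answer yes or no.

yes

Hebrew year 4145 is year 3 of its 19-year Metonic cycle; leap years are at positions 3, 6, 8, 11, 14, 17, 19, so it is a leap year (13 months).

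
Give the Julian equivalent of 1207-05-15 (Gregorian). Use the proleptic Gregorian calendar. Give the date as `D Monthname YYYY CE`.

8 May 1207 CE

The Julian–Gregorian offset here is 7 days (Julian trailing).
15 May 1207 Gregorian − 7 days → 8 May 1207 Julian.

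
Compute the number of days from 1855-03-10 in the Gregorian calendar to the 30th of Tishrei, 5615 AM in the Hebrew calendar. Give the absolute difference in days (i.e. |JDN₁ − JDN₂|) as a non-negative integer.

First date → JDN 2398653; second date → JDN 2398514.
The interval is |2398653 − 2398514| = 139 days.

139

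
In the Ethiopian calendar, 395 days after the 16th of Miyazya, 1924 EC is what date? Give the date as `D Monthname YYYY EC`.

16 Ginbot 1925 EC

JDN of the 16th of Miyazya, 1924 EC = 2426822.
2426822 + 395 = 2427217.
JDN 2427217 in the Ethiopian calendar is 16 Ginbot 1925 EC.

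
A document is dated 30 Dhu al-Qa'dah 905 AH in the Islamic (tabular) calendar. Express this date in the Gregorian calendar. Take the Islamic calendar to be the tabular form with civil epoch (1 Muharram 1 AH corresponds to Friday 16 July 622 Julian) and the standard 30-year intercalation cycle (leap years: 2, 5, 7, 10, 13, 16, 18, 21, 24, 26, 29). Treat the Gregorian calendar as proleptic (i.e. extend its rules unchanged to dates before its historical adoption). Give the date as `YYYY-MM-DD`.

Julian Day Number of the source date = 2269111.
Converting JDN 2269111 to the Gregorian calendar gives 7 July 1500 CE.

1500-07-07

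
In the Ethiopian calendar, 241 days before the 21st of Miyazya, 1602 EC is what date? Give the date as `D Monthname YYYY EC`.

25 Nehase 1601 EC

JDN of the 21st of Miyazya, 1602 EC = 2309216.
2309216 − 241 = 2308975.
JDN 2308975 in the Ethiopian calendar is 25 Nehase 1601 EC.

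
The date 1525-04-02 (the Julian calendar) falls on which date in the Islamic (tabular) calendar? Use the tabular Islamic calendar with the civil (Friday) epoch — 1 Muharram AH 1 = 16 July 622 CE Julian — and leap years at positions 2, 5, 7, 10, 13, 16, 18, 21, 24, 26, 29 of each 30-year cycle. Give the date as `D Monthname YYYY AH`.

8 Jumada al-Thani 931 AH

The source date corresponds to 12 April 1525 in the proleptic Gregorian calendar (JDN 2278156).
That day falls on 8 Jumada al-Thani 931 AH in the tabular Islamic calendar.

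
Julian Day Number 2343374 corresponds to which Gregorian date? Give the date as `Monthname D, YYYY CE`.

November 3, 1703 CE

Counting from JDN 2299161 = 15 Oct 1582 gives an offset of 44213 days.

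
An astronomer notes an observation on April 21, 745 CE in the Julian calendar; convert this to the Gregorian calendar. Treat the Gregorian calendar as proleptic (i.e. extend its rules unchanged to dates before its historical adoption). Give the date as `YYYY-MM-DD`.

0745-04-25

The Julian–Gregorian offset here is 4 days (Julian trailing).
21 April 745 Julian + 4 days → 25 April 745 Gregorian.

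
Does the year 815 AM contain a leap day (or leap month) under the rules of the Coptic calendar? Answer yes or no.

yes

815 mod 4 = 3; in the Coptic calendar a year is leap when year mod 4 = 3, so it is a leap year.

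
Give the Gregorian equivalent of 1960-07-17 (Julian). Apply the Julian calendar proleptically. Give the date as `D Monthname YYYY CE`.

For dates in this range the Gregorian date is 13 days ahead of the Julian.
17 July 1960 Julian + 13 days → 30 July 1960 Gregorian.

30 July 1960 CE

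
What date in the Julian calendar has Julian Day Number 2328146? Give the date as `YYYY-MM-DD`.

1662-02-12

JDN 2328146 is 22 February 1662 in the Gregorian calendar.
In the Julian calendar that day is 1662-02-12.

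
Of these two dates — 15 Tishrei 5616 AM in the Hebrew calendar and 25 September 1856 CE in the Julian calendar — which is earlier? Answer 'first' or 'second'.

first

Converting both to JDN: 2398854 vs 2399230; the smaller is the first.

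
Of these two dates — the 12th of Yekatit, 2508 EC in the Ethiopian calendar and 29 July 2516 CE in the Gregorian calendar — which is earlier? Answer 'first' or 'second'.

first

Converting both to JDN: 2640064 vs 2640220; the smaller is the first.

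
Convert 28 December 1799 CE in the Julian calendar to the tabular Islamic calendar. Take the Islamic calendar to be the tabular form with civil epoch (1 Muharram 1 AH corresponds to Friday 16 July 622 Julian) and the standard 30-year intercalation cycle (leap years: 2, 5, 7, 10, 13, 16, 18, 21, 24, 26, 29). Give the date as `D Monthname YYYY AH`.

Both dates share Julian Day Number 2378504; in the tabular Islamic calendar that is 11 Sha'ban 1214 AH.

11 Sha'ban 1214 AH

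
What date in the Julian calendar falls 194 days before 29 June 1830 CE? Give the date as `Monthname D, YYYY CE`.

JDN of 29 June 1830 CE = 2389645.
2389645 − 194 = 2389451.
JDN 2389451 in the Julian calendar is December 17, 1829 CE.

December 17, 1829 CE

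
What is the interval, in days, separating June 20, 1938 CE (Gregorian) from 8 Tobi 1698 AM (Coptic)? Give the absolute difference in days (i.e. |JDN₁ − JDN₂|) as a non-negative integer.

First date → JDN 2429070; second date → JDN 2444986.
The interval is |2429070 − 2444986| = 15916 days.

15916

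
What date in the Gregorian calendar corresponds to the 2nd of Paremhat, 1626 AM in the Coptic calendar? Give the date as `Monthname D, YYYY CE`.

Julian Day Number of the source date = 2418742.
Converting JDN 2418742 to the Gregorian calendar gives 11 March 1910 CE.

March 11, 1910 CE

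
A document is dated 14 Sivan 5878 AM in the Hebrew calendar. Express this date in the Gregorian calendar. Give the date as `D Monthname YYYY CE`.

Julian Day Number of the source date = 2494798.
Converting JDN 2494798 to the Gregorian calendar gives 4 June 2118 CE.

4 June 2118 CE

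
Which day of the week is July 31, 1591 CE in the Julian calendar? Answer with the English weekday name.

In the Gregorian calendar this is 10 August 1591 (JDN 2302382).
2302382 ≡ 5 (mod 7); counting from Monday = 0 gives Saturday.

Saturday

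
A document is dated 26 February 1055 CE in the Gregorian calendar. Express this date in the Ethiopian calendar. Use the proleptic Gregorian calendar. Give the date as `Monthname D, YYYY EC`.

Yekatit 26, 1047 EC

Both dates share Julian Day Number 2106447; in the Ethiopian calendar that is 26 Yekatit 1047 EC.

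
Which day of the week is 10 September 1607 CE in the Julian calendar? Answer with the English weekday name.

Thursday

Equivalently 20 September 1607 Gregorian, JDN 2308267.
2308267 ≡ 3 (mod 7); counting from Monday = 0 gives Thursday.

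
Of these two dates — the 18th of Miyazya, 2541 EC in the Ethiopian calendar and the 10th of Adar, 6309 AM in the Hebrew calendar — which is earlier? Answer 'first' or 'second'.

second

First date → JDN 2652183; second date → JDN 2652134.
JDN 2652134 < JDN 2652183, so the second date is earlier.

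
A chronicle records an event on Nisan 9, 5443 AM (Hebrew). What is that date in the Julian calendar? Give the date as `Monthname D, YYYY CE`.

March 26, 1683 CE

Both dates share Julian Day Number 2335858; in the Julian calendar that is 26 March 1683 CE.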